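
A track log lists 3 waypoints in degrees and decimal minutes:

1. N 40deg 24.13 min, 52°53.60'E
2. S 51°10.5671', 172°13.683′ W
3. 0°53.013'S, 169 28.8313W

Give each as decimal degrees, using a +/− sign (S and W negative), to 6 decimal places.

1. 40.402167, 52.893333
2. -51.176118, -172.228050
3. -0.883550, -169.480522

Point 1:
  Latitude: 24.13′ = 0.402167°; total 40.4021667
  N → positive
  Longitude: 53.6′ = 0.893333°; total 52.8933333
  E → positive
Point 2:
  Lat: 51 + 10.5671/60 = 51.1761183
  hemisphere S, so the sign is −
  Longitude: 13.683′ = 0.228050°; total 172.2280500
  hemisphere W, so the sign is −
Point 3:
  Latitude: 0 + 53.013/60 = 0.8835500
  S → negative
  Longitude: 28.8313′ = 0.480522°; total 169.4805217
  hemisphere W, so the sign is −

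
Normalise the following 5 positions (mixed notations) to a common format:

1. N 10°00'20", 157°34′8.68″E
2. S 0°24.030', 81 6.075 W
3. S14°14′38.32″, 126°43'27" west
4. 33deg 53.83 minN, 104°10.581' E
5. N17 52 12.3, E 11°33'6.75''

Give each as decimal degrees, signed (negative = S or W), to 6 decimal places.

1. 10.005556, 157.569078
2. -0.400500, -81.101250
3. -14.243978, -126.724167
4. 33.897167, 104.176350
5. 17.870083, 11.551875

Point 1:
  φ: 10° + 0/60 + 20/3600 = 10 + 0.000000 + 0.005556 = 10.0055556
  N → positive
  Longitude: 34′ + 8.68″ = 34.14467′; 157 + 34.14467/60 = 157.5690778
  E ⇒ keep positive
Point 2:
  φ: 0 + 24.03/60 = 0.4005000
  S ⇒ negate
  λ: 81 + 6.075/60 = 81.1012500
  W ⇒ negate
Point 3:
  Lat: 14° + 14/60 + 38.32/3600 = 14 + 0.233333 + 0.010644 = 14.2439778
  S → negative
  λ: 126 + 43/60 + 27/3600 = 126.7241667
  W ⇒ negate
Point 4:
  φ: 33 + 53.83/60 = 33.8971667
  N → positive
  Lon: 104 + 10.581/60 = 104.1763500
  E → positive
Point 5:
  φ: 17 + 52/60 + 12.3/3600 = 17.8700833
  N ⇒ keep positive
  Lon: 11° + 33/60 + 6.75/3600 = 11 + 0.550000 + 0.001875 = 11.5518750
  E → positive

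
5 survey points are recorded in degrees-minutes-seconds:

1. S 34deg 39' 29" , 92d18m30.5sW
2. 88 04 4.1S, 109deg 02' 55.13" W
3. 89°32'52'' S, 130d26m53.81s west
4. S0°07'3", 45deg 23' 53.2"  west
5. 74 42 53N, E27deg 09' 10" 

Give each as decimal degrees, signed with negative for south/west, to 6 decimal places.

Point 1:
  Latitude: 34 + 39/60 + 29/3600 = 34.6580556
  S ⇒ negate
  Lon: 92 + 18/60 + 30.5/3600 = 92.3084722
  W → negative
Point 2:
  Lat: 88° + 4/60 + 4.1/3600 = 88 + 0.066667 + 0.001139 = 88.0678056
  hemisphere S, so the sign is −
  Lon: 2′ + 55.13″ = 2.91883′; 109 + 2.91883/60 = 109.0486472
  W ⇒ negate
Point 3:
  Lat: 89° + 32/60 + 52/3600 = 89 + 0.533333 + 0.014444 = 89.5477778
  S ⇒ negate
  λ: 130° + 26/60 + 53.81/3600 = 130 + 0.433333 + 0.014947 = 130.4482806
  hemisphere W, so the sign is −
Point 4:
  Lat: 7′ + 3″ = 7.05000′; 0 + 7.05000/60 = 0.1175000
  hemisphere S, so the sign is −
  Longitude: 23′ + 53.2″ = 23.88667′; 45 + 23.88667/60 = 45.3981111
  hemisphere W, so the sign is −
Point 5:
  Latitude: 42′ + 53″ = 42.88333′; 74 + 42.88333/60 = 74.7147222
  N → positive
  Longitude: 9′ + 10″ = 9.16667′; 27 + 9.16667/60 = 27.1527778
  E ⇒ keep positive

1. -34.658056, -92.308472
2. -88.067806, -109.048647
3. -89.547778, -130.448281
4. -0.117500, -45.398111
5. 74.714722, 27.152778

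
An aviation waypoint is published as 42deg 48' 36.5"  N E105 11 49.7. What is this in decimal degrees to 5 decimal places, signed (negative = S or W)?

φ: 48′ + 36.5″ = 48.60833′; 42 + 48.60833/60 = 42.810139
N ⇒ keep positive
λ: 105° + 11/60 + 49.7/3600 = 105 + 0.183333 + 0.013806 = 105.197139
E ⇒ keep positive

42.81014, 105.19714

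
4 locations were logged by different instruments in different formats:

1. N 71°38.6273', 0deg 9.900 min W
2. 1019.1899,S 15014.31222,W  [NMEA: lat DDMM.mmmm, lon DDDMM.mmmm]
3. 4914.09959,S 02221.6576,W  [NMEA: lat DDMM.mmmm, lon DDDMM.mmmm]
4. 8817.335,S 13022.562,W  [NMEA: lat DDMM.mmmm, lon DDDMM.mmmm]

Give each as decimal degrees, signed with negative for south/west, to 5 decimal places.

Point 1:
  Lat: 71 + 38.6273/60 = 71.643788
  N → positive
  λ: 9.9′ = 0.165000°; total 0.165000
  W → negative
Point 2:
  φ: degrees = first 2 digits = 10, minutes = 19.1899; 10 + 19.1899/60 = 10.319832
  hemisphere S, so the sign is −
  Longitude: degrees = first 3 digits = 150, minutes = 14.31222; 150 + 14.31222/60 = 150.238537
  hemisphere W, so the sign is −
Point 3:
  Lat: degrees = first 2 digits = 49, minutes = 14.09959; 49 + 14.09959/60 = 49.234993
  hemisphere S, so the sign is −
  Longitude: split at 3 digits → 022° and 21.6576′; 22 + 21.6576/60 = 22.360960
  W → negative
Point 4:
  φ: split at 2 digits → 88° and 17.335′; 88 + 17.335/60 = 88.288917
  hemisphere S, so the sign is −
  λ: split at 3 digits → 130° and 22.562′; 130 + 22.562/60 = 130.376033
  W ⇒ negate

1. 71.64379, -0.16500
2. -10.31983, -150.23854
3. -49.23499, -22.36096
4. -88.28892, -130.37603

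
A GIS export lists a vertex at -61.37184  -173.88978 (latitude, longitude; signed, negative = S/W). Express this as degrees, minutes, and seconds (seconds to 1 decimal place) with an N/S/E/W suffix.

61°22′18.6″ S, 173°53′23.2″ W

Latitude is negative → S; |value| = 61.371840
Lat: whole degrees 61; 22.31040′ → 22′ and 18.624″
Longitude is negative → W; |value| = 173.889780
Longitude: whole degrees 173; 53.38680′ → 53′ and 23.208″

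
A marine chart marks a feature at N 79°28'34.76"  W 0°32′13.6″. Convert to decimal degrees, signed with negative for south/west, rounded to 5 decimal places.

Latitude: 28′ + 34.76″ = 28.57933′; 79 + 28.57933/60 = 79.476322
N ⇒ keep positive
Longitude: 0° + 32/60 + 13.6/3600 = 0 + 0.533333 + 0.003778 = 0.537111
W → negative

79.47632, -0.53711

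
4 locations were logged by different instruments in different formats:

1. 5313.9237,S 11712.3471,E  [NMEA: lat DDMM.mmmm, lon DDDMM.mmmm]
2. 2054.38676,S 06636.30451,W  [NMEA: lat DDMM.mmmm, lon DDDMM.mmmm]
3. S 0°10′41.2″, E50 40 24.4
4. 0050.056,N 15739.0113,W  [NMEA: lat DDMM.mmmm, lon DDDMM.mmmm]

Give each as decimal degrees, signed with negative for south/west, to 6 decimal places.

1. -53.232062, 117.205785
2. -20.906446, -66.605075
3. -0.178111, 50.673444
4. 0.834267, -157.650188

Point 1:
  Latitude: split at 2 digits → 53° and 13.9237′; 53 + 13.9237/60 = 53.2320617
  S → negative
  Longitude: split at 3 digits → 117° and 12.3471′; 117 + 12.3471/60 = 117.2057850
  E ⇒ keep positive
Point 2:
  Latitude: degrees = first 2 digits = 20, minutes = 54.38676; 20 + 54.38676/60 = 20.9064460
  S → negative
  Lon: split at 3 digits → 066° and 36.30451′; 66 + 36.30451/60 = 66.6050752
  hemisphere W, so the sign is −
Point 3:
  Latitude: 0° + 10/60 + 41.2/3600 = 0 + 0.166667 + 0.011444 = 0.1781111
  S ⇒ negate
  λ: 50 + 40/60 + 24.4/3600 = 50.6734444
  E ⇒ keep positive
Point 4:
  φ: split at 2 digits → 00° and 50.056′; 0 + 50.056/60 = 0.8342667
  N → positive
  λ: degrees = first 3 digits = 157, minutes = 39.0113; 157 + 39.0113/60 = 157.6501883
  hemisphere W, so the sign is −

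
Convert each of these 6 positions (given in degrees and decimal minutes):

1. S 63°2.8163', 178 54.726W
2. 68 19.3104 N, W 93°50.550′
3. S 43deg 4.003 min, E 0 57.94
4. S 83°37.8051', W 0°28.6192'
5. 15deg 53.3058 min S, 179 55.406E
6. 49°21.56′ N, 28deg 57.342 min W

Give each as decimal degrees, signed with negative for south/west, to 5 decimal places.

Point 1:
  φ: 2.8163′ = 0.046938°; total 63.046938
  S ⇒ negate
  λ: 178 + 54.726/60 = 178.912100
  W ⇒ negate
Point 2:
  Latitude: 19.3104′ = 0.321840°; total 68.321840
  N → positive
  Lon: 50.55′ = 0.842500°; total 93.842500
  W → negative
Point 3:
  φ: 43 + 4.003/60 = 43.066717
  S ⇒ negate
  Lon: 57.94′ = 0.965667°; total 0.965667
  E → positive
Point 4:
  Lat: 37.8051′ = 0.630085°; total 83.630085
  hemisphere S, so the sign is −
  Lon: 0 + 28.6192/60 = 0.476987
  hemisphere W, so the sign is −
Point 5:
  Latitude: 53.3058′ = 0.888430°; total 15.888430
  S → negative
  λ: 179 + 55.406/60 = 179.923433
  E → positive
Point 6:
  Lat: 49 + 21.56/60 = 49.359333
  N ⇒ keep positive
  Longitude: 28 + 57.342/60 = 28.955700
  hemisphere W, so the sign is −

1. -63.04694, -178.91210
2. 68.32184, -93.84250
3. -43.06672, 0.96567
4. -83.63009, -0.47699
5. -15.88843, 179.92343
6. 49.35933, -28.95570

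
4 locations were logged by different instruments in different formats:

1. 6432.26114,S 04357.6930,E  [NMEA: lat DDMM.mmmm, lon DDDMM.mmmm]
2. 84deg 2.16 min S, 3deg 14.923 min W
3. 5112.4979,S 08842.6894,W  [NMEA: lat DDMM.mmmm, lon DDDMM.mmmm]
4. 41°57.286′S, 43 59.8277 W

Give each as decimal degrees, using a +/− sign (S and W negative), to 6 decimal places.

1. -64.537686, 43.961550
2. -84.036000, -3.248717
3. -51.208298, -88.711490
4. -41.954767, -43.997128

Point 1:
  Lat: degrees = first 2 digits = 64, minutes = 32.26114; 64 + 32.26114/60 = 64.5376857
  hemisphere S, so the sign is −
  λ: degrees = first 3 digits = 43, minutes = 57.693; 43 + 57.693/60 = 43.9615500
  E ⇒ keep positive
Point 2:
  φ: 84 + 2.16/60 = 84.0360000
  S ⇒ negate
  Longitude: 14.923′ = 0.248717°; total 3.2487167
  W ⇒ negate
Point 3:
  φ: split at 2 digits → 51° and 12.4979′; 51 + 12.4979/60 = 51.2082983
  S ⇒ negate
  λ: split at 3 digits → 088° and 42.6894′; 88 + 42.6894/60 = 88.7114900
  W ⇒ negate
Point 4:
  Lat: 57.286′ = 0.954767°; total 41.9547667
  hemisphere S, so the sign is −
  Lon: 59.8277′ = 0.997128°; total 43.9971283
  hemisphere W, so the sign is −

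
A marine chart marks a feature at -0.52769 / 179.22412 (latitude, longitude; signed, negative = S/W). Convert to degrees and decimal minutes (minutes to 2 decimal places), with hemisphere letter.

Latitude is negative → S; |value| = 0.527690
Latitude: fractional part 0.527690 → 31.6614 minutes
Lon: fractional part 0.224120 → 13.4472 minutes

0° 31.66′ S, 179° 13.45′ E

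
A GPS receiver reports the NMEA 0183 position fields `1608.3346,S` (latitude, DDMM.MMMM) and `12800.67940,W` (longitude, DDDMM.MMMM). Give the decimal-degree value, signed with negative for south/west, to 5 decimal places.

Lat: split at 2 digits → 16° and 8.3346′; 16 + 8.3346/60 = 16.138910
hemisphere S, so the sign is −
λ: split at 3 digits → 128° and 0.6794′; 128 + 0.6794/60 = 128.011323
hemisphere W, so the sign is −

-16.13891, -128.01132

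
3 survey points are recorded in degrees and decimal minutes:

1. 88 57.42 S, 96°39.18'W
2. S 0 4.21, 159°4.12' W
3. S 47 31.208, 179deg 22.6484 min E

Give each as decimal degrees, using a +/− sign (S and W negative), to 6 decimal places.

1. -88.957000, -96.653000
2. -0.070167, -159.068667
3. -47.520133, 179.377473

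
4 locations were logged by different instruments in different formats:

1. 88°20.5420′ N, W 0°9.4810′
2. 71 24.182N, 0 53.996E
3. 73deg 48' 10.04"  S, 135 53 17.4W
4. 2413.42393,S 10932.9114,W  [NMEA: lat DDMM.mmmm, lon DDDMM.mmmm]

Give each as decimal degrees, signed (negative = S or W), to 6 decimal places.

Point 1:
  φ: 20.542′ = 0.342367°; total 88.3423667
  N → positive
  Longitude: 9.481′ = 0.158017°; total 0.1580167
  W → negative
Point 2:
  Latitude: 71 + 24.182/60 = 71.4030333
  N ⇒ keep positive
  λ: 53.996′ = 0.899933°; total 0.8999333
  E → positive
Point 3:
  Lat: 48′ + 10.04″ = 48.16733′; 73 + 48.16733/60 = 73.8027889
  S → negative
  Longitude: 135° + 53/60 + 17.4/3600 = 135 + 0.883333 + 0.004833 = 135.8881667
  W → negative
Point 4:
  Lat: split at 2 digits → 24° and 13.42393′; 24 + 13.42393/60 = 24.2237322
  S → negative
  Lon: degrees = first 3 digits = 109, minutes = 32.9114; 109 + 32.9114/60 = 109.5485233
  W ⇒ negate

1. 88.342367, -0.158017
2. 71.403033, 0.899933
3. -73.802789, -135.888167
4. -24.223732, -109.548523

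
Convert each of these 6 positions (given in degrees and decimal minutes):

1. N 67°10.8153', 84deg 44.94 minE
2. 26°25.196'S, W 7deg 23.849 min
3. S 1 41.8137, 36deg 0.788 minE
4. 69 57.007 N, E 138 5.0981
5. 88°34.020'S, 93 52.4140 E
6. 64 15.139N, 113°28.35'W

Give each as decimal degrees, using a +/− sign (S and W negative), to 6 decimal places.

1. 67.180255, 84.749000
2. -26.419933, -7.397483
3. -1.696895, 36.013133
4. 69.950117, 138.084968
5. -88.567000, 93.873567
6. 64.252317, -113.472500

Point 1:
  Lat: 10.8153′ = 0.180255°; total 67.1802550
  N ⇒ keep positive
  λ: 84 + 44.94/60 = 84.7490000
  E ⇒ keep positive
Point 2:
  Lat: 26 + 25.196/60 = 26.4199333
  S ⇒ negate
  Lon: 7 + 23.849/60 = 7.3974833
  W → negative
Point 3:
  φ: 41.8137′ = 0.696895°; total 1.6968950
  hemisphere S, so the sign is −
  Longitude: 36 + 0.788/60 = 36.0131333
  E → positive
Point 4:
  Lat: 57.007′ = 0.950117°; total 69.9501167
  N → positive
  Lon: 5.0981′ = 0.084968°; total 138.0849683
  E ⇒ keep positive
Point 5:
  Lat: 88 + 34.02/60 = 88.5670000
  hemisphere S, so the sign is −
  λ: 93 + 52.414/60 = 93.8735667
  E → positive
Point 6:
  φ: 15.139′ = 0.252317°; total 64.2523167
  N ⇒ keep positive
  Longitude: 28.35′ = 0.472500°; total 113.4725000
  W → negative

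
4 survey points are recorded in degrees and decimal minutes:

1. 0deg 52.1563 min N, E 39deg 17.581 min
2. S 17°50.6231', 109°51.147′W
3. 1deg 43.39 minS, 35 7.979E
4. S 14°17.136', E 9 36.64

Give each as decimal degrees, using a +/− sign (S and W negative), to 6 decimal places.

Point 1:
  φ: 0 + 52.1563/60 = 0.8692717
  N → positive
  λ: 17.581′ = 0.293017°; total 39.2930167
  E ⇒ keep positive
Point 2:
  Lat: 17 + 50.6231/60 = 17.8437183
  hemisphere S, so the sign is −
  λ: 51.147′ = 0.852450°; total 109.8524500
  W → negative
Point 3:
  Lat: 43.39′ = 0.723167°; total 1.7231667
  S → negative
  λ: 35 + 7.979/60 = 35.1329833
  E ⇒ keep positive
Point 4:
  φ: 17.136′ = 0.285600°; total 14.2856000
  S ⇒ negate
  Longitude: 9 + 36.64/60 = 9.6106667
  E → positive

1. 0.869272, 39.293017
2. -17.843718, -109.852450
3. -1.723167, 35.132983
4. -14.285600, 9.610667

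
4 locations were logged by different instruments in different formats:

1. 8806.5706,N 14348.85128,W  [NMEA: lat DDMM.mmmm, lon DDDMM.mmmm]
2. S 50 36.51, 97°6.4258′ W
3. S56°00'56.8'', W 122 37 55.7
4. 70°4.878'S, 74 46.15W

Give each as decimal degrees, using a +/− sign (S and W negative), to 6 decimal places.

Point 1:
  Lat: degrees = first 2 digits = 88, minutes = 6.5706; 88 + 6.5706/60 = 88.1095100
  N ⇒ keep positive
  Longitude: degrees = first 3 digits = 143, minutes = 48.85128; 143 + 48.85128/60 = 143.8141880
  W ⇒ negate
Point 2:
  Latitude: 50 + 36.51/60 = 50.6085000
  S → negative
  λ: 6.4258′ = 0.107097°; total 97.1070967
  W ⇒ negate
Point 3:
  φ: 56° + 0/60 + 56.8/3600 = 56 + 0.000000 + 0.015778 = 56.0157778
  S → negative
  Longitude: 122° + 37/60 + 55.7/3600 = 122 + 0.616667 + 0.015472 = 122.6321389
  W → negative
Point 4:
  φ: 70 + 4.878/60 = 70.0813000
  S ⇒ negate
  λ: 46.15′ = 0.769167°; total 74.7691667
  W → negative

1. 88.109510, -143.814188
2. -50.608500, -97.107097
3. -56.015778, -122.632139
4. -70.081300, -74.769167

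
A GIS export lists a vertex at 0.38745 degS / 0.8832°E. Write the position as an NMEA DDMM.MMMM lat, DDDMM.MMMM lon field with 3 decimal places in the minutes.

Lat: 0° + 0.387450 × 60 = 0° 23.24700′
Longitude: 0° + 0.883200 × 60 = 0° 52.99200′

0023.247,S / 00052.992,E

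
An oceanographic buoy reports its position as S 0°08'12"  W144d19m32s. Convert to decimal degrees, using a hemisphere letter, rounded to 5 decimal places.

0.13667° S, 144.32556° W

Lat: 0° + 8/60 + 12/3600 = 0 + 0.133333 + 0.003333 = 0.136667
Longitude: 144° + 19/60 + 32/3600 = 144 + 0.316667 + 0.008889 = 144.325556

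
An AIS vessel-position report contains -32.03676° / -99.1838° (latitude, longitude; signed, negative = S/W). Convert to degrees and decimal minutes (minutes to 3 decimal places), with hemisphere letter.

Latitude is negative → S; |value| = 32.036760
Latitude: fractional part 0.036760 → 2.20560 minutes
Longitude is negative → W; |value| = 99.183800
Lon: 99° + 0.183800 × 60 = 99° 11.02800′

32° 2.206′ S, 99° 11.028′ W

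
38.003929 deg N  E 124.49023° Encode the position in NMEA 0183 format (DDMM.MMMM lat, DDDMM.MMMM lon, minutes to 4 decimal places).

3800.2357,N / 12429.4138,E

Lat: 38° + 0.003929 × 60 = 38° 0.235740′
Longitude: minutes = (124.490230 − 124) × 60 = 29.413800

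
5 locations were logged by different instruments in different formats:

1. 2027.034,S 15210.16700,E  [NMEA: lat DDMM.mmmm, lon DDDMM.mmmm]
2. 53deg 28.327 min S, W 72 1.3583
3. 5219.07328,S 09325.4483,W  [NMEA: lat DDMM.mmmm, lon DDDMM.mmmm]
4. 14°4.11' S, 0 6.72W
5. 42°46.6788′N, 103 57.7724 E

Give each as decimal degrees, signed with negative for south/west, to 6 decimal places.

Point 1:
  Latitude: split at 2 digits → 20° and 27.034′; 20 + 27.034/60 = 20.4505667
  hemisphere S, so the sign is −
  Longitude: degrees = first 3 digits = 152, minutes = 10.167; 152 + 10.167/60 = 152.1694500
  E ⇒ keep positive
Point 2:
  φ: 53 + 28.327/60 = 53.4721167
  hemisphere S, so the sign is −
  Lon: 1.3583′ = 0.022638°; total 72.0226383
  W → negative
Point 3:
  Lat: degrees = first 2 digits = 52, minutes = 19.07328; 52 + 19.07328/60 = 52.3178880
  S ⇒ negate
  Lon: split at 3 digits → 093° and 25.4483′; 93 + 25.4483/60 = 93.4241383
  W ⇒ negate
Point 4:
  φ: 4.11′ = 0.068500°; total 14.0685000
  S ⇒ negate
  Lon: 6.72′ = 0.112000°; total 0.1120000
  W → negative
Point 5:
  φ: 42 + 46.6788/60 = 42.7779800
  N ⇒ keep positive
  Lon: 103 + 57.7724/60 = 103.9628733
  E → positive

1. -20.450567, 152.169450
2. -53.472117, -72.022638
3. -52.317888, -93.424138
4. -14.068500, -0.112000
5. 42.777980, 103.962873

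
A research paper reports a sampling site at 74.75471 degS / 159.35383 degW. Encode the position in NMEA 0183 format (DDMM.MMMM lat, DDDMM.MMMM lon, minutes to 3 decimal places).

7445.283,S / 15921.230,W

Lat: fractional part 0.754710 → 45.28260 minutes
λ: 159° + 0.353830 × 60 = 159° 21.22980′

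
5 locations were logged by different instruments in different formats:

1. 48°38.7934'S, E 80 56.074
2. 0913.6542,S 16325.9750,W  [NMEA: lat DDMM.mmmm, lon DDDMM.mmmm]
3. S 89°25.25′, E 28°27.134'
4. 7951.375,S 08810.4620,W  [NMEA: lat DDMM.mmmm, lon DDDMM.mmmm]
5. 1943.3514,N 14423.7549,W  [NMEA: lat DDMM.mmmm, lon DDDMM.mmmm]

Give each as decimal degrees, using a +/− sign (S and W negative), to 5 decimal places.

1. -48.64656, 80.93457
2. -9.22757, -163.43292
3. -89.42083, 28.45223
4. -79.85625, -88.17437
5. 19.72252, -144.39592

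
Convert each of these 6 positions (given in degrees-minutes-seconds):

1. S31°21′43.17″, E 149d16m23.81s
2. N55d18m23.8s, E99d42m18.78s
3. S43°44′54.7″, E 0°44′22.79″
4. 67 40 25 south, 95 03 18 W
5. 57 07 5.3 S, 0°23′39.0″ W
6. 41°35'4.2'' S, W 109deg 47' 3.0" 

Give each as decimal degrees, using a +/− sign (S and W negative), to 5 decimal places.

Point 1:
  Latitude: 31° + 21/60 + 43.17/3600 = 31 + 0.350000 + 0.011992 = 31.361992
  hemisphere S, so the sign is −
  λ: 149 + 16/60 + 23.81/3600 = 149.273281
  E → positive
Point 2:
  Lat: 55 + 18/60 + 23.8/3600 = 55.306611
  N ⇒ keep positive
  Lon: 42′ + 18.78″ = 42.31300′; 99 + 42.31300/60 = 99.705217
  E → positive
Point 3:
  φ: 43 + 44/60 + 54.7/3600 = 43.748528
  S → negative
  Lon: 0 + 44/60 + 22.79/3600 = 0.739664
  E → positive
Point 4:
  Latitude: 67° + 40/60 + 25/3600 = 67 + 0.666667 + 0.006944 = 67.673611
  hemisphere S, so the sign is −
  λ: 3′ + 18″ = 3.30000′; 95 + 3.30000/60 = 95.055000
  W → negative
Point 5:
  Latitude: 7′ + 5.3″ = 7.08833′; 57 + 7.08833/60 = 57.118139
  S ⇒ negate
  Lon: 0° + 23/60 + 39/3600 = 0 + 0.383333 + 0.010833 = 0.394167
  W ⇒ negate
Point 6:
  Latitude: 41° + 35/60 + 4.2/3600 = 41 + 0.583333 + 0.001167 = 41.584500
  S ⇒ negate
  Lon: 109 + 47/60 + 3/3600 = 109.784167
  W ⇒ negate

1. -31.36199, 149.27328
2. 55.30661, 99.70522
3. -43.74853, 0.73966
4. -67.67361, -95.05500
5. -57.11814, -0.39417
6. -41.58450, -109.78417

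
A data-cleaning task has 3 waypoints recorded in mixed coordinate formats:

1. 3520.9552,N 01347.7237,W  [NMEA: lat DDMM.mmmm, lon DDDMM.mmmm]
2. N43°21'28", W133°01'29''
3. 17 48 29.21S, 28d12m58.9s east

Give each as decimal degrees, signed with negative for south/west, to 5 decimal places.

Point 1:
  Lat: degrees = first 2 digits = 35, minutes = 20.9552; 35 + 20.9552/60 = 35.349253
  N ⇒ keep positive
  λ: split at 3 digits → 013° and 47.7237′; 13 + 47.7237/60 = 13.795395
  hemisphere W, so the sign is −
Point 2:
  Lat: 43 + 21/60 + 28/3600 = 43.357778
  N ⇒ keep positive
  λ: 1′ + 29″ = 1.48333′; 133 + 1.48333/60 = 133.024722
  W → negative
Point 3:
  Lat: 17° + 48/60 + 29.21/3600 = 17 + 0.800000 + 0.008114 = 17.808114
  hemisphere S, so the sign is −
  λ: 28 + 12/60 + 58.9/3600 = 28.216361
  E ⇒ keep positive

1. 35.34925, -13.79540
2. 43.35778, -133.02472
3. -17.80811, 28.21636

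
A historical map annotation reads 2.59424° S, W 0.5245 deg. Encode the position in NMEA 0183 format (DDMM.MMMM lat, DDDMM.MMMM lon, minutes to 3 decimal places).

φ: minutes = (2.594240 − 2) × 60 = 35.65440
λ: 0° + 0.524500 × 60 = 0° 31.47000′

0235.654,S / 00031.470,W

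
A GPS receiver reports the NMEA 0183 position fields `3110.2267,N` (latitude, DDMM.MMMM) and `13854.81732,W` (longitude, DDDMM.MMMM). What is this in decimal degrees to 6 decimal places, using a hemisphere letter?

31.170445° N, 138.913622° W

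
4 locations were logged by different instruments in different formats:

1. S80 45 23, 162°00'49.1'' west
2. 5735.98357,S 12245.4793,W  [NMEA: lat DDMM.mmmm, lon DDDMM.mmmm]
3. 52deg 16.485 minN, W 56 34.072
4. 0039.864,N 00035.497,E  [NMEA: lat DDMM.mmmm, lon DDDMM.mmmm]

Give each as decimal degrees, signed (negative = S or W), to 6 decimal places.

Point 1:
  Latitude: 80° + 45/60 + 23/3600 = 80 + 0.750000 + 0.006389 = 80.7563889
  S ⇒ negate
  Lon: 162 + 0/60 + 49.1/3600 = 162.0136389
  W → negative
Point 2:
  Lat: split at 2 digits → 57° and 35.98357′; 57 + 35.98357/60 = 57.5997262
  S ⇒ negate
  Longitude: split at 3 digits → 122° and 45.4793′; 122 + 45.4793/60 = 122.7579883
  W → negative
Point 3:
  Latitude: 52 + 16.485/60 = 52.2747500
  N ⇒ keep positive
  Lon: 34.072′ = 0.567867°; total 56.5678667
  W → negative
Point 4:
  φ: degrees = first 2 digits = 0, minutes = 39.864; 0 + 39.864/60 = 0.6644000
  N → positive
  Lon: split at 3 digits → 000° and 35.497′; 0 + 35.497/60 = 0.5916167
  E ⇒ keep positive

1. -80.756389, -162.013639
2. -57.599726, -122.757988
3. 52.274750, -56.567867
4. 0.664400, 0.591617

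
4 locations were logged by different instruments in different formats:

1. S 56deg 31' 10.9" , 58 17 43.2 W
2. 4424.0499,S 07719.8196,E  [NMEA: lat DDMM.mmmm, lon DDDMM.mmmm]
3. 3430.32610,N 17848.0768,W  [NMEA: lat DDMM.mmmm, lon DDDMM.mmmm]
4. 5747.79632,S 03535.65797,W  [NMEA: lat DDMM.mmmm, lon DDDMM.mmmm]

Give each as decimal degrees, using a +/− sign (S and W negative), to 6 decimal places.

1. -56.519694, -58.295333
2. -44.400832, 77.330327
3. 34.505435, -178.801280
4. -57.796605, -35.594300

Point 1:
  Lat: 31′ + 10.9″ = 31.18167′; 56 + 31.18167/60 = 56.5196944
  S → negative
  λ: 17′ + 43.2″ = 17.72000′; 58 + 17.72000/60 = 58.2953333
  W → negative
Point 2:
  φ: degrees = first 2 digits = 44, minutes = 24.0499; 44 + 24.0499/60 = 44.4008317
  S ⇒ negate
  λ: split at 3 digits → 077° and 19.8196′; 77 + 19.8196/60 = 77.3303267
  E → positive
Point 3:
  Lat: split at 2 digits → 34° and 30.3261′; 34 + 30.3261/60 = 34.5054350
  N ⇒ keep positive
  Lon: degrees = first 3 digits = 178, minutes = 48.0768; 178 + 48.0768/60 = 178.8012800
  W → negative
Point 4:
  Lat: degrees = first 2 digits = 57, minutes = 47.79632; 57 + 47.79632/60 = 57.7966053
  S ⇒ negate
  Longitude: degrees = first 3 digits = 35, minutes = 35.65797; 35 + 35.65797/60 = 35.5942995
  W → negative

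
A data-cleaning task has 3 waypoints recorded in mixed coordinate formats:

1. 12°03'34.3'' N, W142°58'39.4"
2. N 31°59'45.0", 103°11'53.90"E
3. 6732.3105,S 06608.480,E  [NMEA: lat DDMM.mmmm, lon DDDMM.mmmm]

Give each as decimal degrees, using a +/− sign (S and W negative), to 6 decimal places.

Point 1:
  Latitude: 12° + 3/60 + 34.3/3600 = 12 + 0.050000 + 0.009528 = 12.0595278
  N ⇒ keep positive
  Longitude: 58′ + 39.4″ = 58.65667′; 142 + 58.65667/60 = 142.9776111
  hemisphere W, so the sign is −
Point 2:
  φ: 59′ + 45″ = 59.75000′; 31 + 59.75000/60 = 31.9958333
  N → positive
  Lon: 103 + 11/60 + 53.9/3600 = 103.1983056
  E → positive
Point 3:
  Latitude: split at 2 digits → 67° and 32.3105′; 67 + 32.3105/60 = 67.5385083
  S ⇒ negate
  Lon: split at 3 digits → 066° and 8.48′; 66 + 8.48/60 = 66.1413333
  E ⇒ keep positive

1. 12.059528, -142.977611
2. 31.995833, 103.198306
3. -67.538508, 66.141333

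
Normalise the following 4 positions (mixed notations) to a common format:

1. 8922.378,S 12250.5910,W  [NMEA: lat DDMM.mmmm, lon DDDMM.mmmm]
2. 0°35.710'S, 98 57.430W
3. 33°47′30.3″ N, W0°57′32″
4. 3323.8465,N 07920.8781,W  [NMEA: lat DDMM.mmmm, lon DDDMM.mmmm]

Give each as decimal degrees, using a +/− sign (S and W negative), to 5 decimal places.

Point 1:
  φ: split at 2 digits → 89° and 22.378′; 89 + 22.378/60 = 89.372967
  S ⇒ negate
  Lon: split at 3 digits → 122° and 50.591′; 122 + 50.591/60 = 122.843183
  W → negative
Point 2:
  φ: 0 + 35.71/60 = 0.595167
  S ⇒ negate
  Longitude: 98 + 57.43/60 = 98.957167
  hemisphere W, so the sign is −
Point 3:
  φ: 33° + 47/60 + 30.3/3600 = 33 + 0.783333 + 0.008417 = 33.791750
  N ⇒ keep positive
  Lon: 57′ + 32″ = 57.53333′; 0 + 57.53333/60 = 0.958889
  hemisphere W, so the sign is −
Point 4:
  φ: split at 2 digits → 33° and 23.8465′; 33 + 23.8465/60 = 33.397442
  N → positive
  Lon: degrees = first 3 digits = 79, minutes = 20.8781; 79 + 20.8781/60 = 79.347968
  hemisphere W, so the sign is −

1. -89.37297, -122.84318
2. -0.59517, -98.95717
3. 33.79175, -0.95889
4. 33.39744, -79.34797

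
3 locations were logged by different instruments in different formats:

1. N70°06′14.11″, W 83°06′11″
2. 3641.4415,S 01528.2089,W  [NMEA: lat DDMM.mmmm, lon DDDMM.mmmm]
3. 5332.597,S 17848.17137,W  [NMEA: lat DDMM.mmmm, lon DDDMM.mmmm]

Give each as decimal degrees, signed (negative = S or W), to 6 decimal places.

Point 1:
  Latitude: 70 + 6/60 + 14.11/3600 = 70.1039194
  N ⇒ keep positive
  Lon: 83 + 6/60 + 11/3600 = 83.1030556
  W ⇒ negate
Point 2:
  φ: degrees = first 2 digits = 36, minutes = 41.4415; 36 + 41.4415/60 = 36.6906917
  S → negative
  Longitude: degrees = first 3 digits = 15, minutes = 28.2089; 15 + 28.2089/60 = 15.4701483
  W → negative
Point 3:
  Latitude: degrees = first 2 digits = 53, minutes = 32.597; 53 + 32.597/60 = 53.5432833
  S ⇒ negate
  λ: degrees = first 3 digits = 178, minutes = 48.17137; 178 + 48.17137/60 = 178.8028562
  W → negative

1. 70.103919, -83.103056
2. -36.690692, -15.470148
3. -53.543283, -178.802856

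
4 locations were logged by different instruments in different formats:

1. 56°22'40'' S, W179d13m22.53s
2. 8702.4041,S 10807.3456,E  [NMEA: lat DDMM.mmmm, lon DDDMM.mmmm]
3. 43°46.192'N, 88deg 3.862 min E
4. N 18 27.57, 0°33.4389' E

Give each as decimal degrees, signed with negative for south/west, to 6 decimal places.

Point 1:
  Latitude: 22′ + 40″ = 22.66667′; 56 + 22.66667/60 = 56.3777778
  S → negative
  λ: 13′ + 22.53″ = 13.37550′; 179 + 13.37550/60 = 179.2229250
  W → negative
Point 2:
  Latitude: degrees = first 2 digits = 87, minutes = 2.4041; 87 + 2.4041/60 = 87.0400683
  S ⇒ negate
  Lon: degrees = first 3 digits = 108, minutes = 7.3456; 108 + 7.3456/60 = 108.1224267
  E → positive
Point 3:
  Latitude: 43 + 46.192/60 = 43.7698667
  N → positive
  λ: 88 + 3.862/60 = 88.0643667
  E → positive
Point 4:
  Lat: 27.57′ = 0.459500°; total 18.4595000
  N ⇒ keep positive
  Longitude: 0 + 33.4389/60 = 0.5573150
  E → positive

1. -56.377778, -179.222925
2. -87.040068, 108.122427
3. 43.769867, 88.064367
4. 18.459500, 0.557315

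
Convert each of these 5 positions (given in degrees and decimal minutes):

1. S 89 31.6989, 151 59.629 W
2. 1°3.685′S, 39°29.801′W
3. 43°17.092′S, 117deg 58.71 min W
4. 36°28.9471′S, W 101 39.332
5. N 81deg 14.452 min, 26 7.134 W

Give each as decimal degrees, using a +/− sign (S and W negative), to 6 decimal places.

Point 1:
  Lat: 89 + 31.6989/60 = 89.5283150
  S → negative
  Longitude: 151 + 59.629/60 = 151.9938167
  hemisphere W, so the sign is −
Point 2:
  Lat: 3.685′ = 0.061417°; total 1.0614167
  S ⇒ negate
  λ: 29.801′ = 0.496683°; total 39.4966833
  W → negative
Point 3:
  Lat: 17.092′ = 0.284867°; total 43.2848667
  S → negative
  Lon: 117 + 58.71/60 = 117.9785000
  hemisphere W, so the sign is −
Point 4:
  Latitude: 28.9471′ = 0.482452°; total 36.4824517
  hemisphere S, so the sign is −
  Lon: 39.332′ = 0.655533°; total 101.6555333
  W ⇒ negate
Point 5:
  Latitude: 14.452′ = 0.240867°; total 81.2408667
  N ⇒ keep positive
  λ: 7.134′ = 0.118900°; total 26.1189000
  hemisphere W, so the sign is −

1. -89.528315, -151.993817
2. -1.061417, -39.496683
3. -43.284867, -117.978500
4. -36.482452, -101.655533
5. 81.240867, -26.118900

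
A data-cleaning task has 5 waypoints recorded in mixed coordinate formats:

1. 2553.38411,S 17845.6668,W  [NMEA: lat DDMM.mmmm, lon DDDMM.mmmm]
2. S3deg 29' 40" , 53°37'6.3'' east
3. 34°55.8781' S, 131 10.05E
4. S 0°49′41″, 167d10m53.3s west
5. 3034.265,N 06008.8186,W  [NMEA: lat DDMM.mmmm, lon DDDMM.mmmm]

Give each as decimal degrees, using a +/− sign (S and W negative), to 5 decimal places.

Point 1:
  φ: degrees = first 2 digits = 25, minutes = 53.38411; 25 + 53.38411/60 = 25.889735
  S → negative
  Lon: split at 3 digits → 178° and 45.6668′; 178 + 45.6668/60 = 178.761113
  hemisphere W, so the sign is −
Point 2:
  Latitude: 3° + 29/60 + 40/3600 = 3 + 0.483333 + 0.011111 = 3.494444
  S ⇒ negate
  Lon: 37′ + 6.3″ = 37.10500′; 53 + 37.10500/60 = 53.618417
  E → positive
Point 3:
  Latitude: 34 + 55.8781/60 = 34.931302
  hemisphere S, so the sign is −
  λ: 10.05′ = 0.167500°; total 131.167500
  E ⇒ keep positive
Point 4:
  Latitude: 0° + 49/60 + 41/3600 = 0 + 0.816667 + 0.011389 = 0.828056
  hemisphere S, so the sign is −
  λ: 167° + 10/60 + 53.3/3600 = 167 + 0.166667 + 0.014806 = 167.181472
  hemisphere W, so the sign is −
Point 5:
  Latitude: split at 2 digits → 30° and 34.265′; 30 + 34.265/60 = 30.571083
  N ⇒ keep positive
  λ: degrees = first 3 digits = 60, minutes = 8.8186; 60 + 8.8186/60 = 60.146977
  W → negative

1. -25.88974, -178.76111
2. -3.49444, 53.61842
3. -34.93130, 131.16750
4. -0.82806, -167.18147
5. 30.57108, -60.14698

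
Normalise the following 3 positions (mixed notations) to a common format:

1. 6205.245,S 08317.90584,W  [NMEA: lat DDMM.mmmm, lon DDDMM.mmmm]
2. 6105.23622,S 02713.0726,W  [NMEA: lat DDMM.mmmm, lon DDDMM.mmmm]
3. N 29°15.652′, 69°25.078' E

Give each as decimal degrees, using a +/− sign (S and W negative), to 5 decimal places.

1. -62.08742, -83.29843
2. -61.08727, -27.21788
3. 29.26087, 69.41797

Point 1:
  φ: degrees = first 2 digits = 62, minutes = 5.245; 62 + 5.245/60 = 62.087417
  S → negative
  Lon: degrees = first 3 digits = 83, minutes = 17.90584; 83 + 17.90584/60 = 83.298431
  hemisphere W, so the sign is −
Point 2:
  φ: split at 2 digits → 61° and 5.23622′; 61 + 5.23622/60 = 61.087270
  S → negative
  Longitude: degrees = first 3 digits = 27, minutes = 13.0726; 27 + 13.0726/60 = 27.217877
  W → negative
Point 3:
  φ: 29 + 15.652/60 = 29.260867
  N ⇒ keep positive
  λ: 69 + 25.078/60 = 69.417967
  E → positive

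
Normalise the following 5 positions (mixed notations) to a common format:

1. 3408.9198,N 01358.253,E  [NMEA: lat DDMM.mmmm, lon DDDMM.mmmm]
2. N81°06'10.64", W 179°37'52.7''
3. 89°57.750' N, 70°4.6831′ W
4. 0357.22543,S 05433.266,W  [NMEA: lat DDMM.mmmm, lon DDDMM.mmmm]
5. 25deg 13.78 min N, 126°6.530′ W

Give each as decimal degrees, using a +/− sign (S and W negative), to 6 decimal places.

Point 1:
  Lat: split at 2 digits → 34° and 8.9198′; 34 + 8.9198/60 = 34.1486633
  N ⇒ keep positive
  Lon: degrees = first 3 digits = 13, minutes = 58.253; 13 + 58.253/60 = 13.9708833
  E ⇒ keep positive
Point 2:
  Latitude: 81 + 6/60 + 10.64/3600 = 81.1029556
  N ⇒ keep positive
  λ: 179° + 37/60 + 52.7/3600 = 179 + 0.616667 + 0.014639 = 179.6313056
  hemisphere W, so the sign is −
Point 3:
  φ: 89 + 57.75/60 = 89.9625000
  N → positive
  Longitude: 4.6831′ = 0.078052°; total 70.0780517
  W → negative
Point 4:
  φ: degrees = first 2 digits = 3, minutes = 57.22543; 3 + 57.22543/60 = 3.9537572
  S → negative
  λ: split at 3 digits → 054° and 33.266′; 54 + 33.266/60 = 54.5544333
  W ⇒ negate
Point 5:
  φ: 13.78′ = 0.229667°; total 25.2296667
  N → positive
  Longitude: 6.53′ = 0.108833°; total 126.1088333
  W ⇒ negate

1. 34.148663, 13.970883
2. 81.102956, -179.631306
3. 89.962500, -70.078052
4. -3.953757, -54.554433
5. 25.229667, -126.108833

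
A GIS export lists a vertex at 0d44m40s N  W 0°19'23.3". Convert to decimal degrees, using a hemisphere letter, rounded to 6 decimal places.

0.744444° N, 0.323139° W

Latitude: 0 + 44/60 + 40/3600 = 0.7444444
Lon: 19′ + 23.3″ = 19.38833′; 0 + 19.38833/60 = 0.3231389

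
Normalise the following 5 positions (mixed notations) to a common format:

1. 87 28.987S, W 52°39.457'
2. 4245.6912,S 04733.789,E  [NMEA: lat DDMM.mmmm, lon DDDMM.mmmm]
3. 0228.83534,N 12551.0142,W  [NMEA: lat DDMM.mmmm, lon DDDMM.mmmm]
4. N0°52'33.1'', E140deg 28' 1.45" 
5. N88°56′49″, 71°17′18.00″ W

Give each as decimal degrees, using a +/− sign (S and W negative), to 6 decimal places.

Point 1:
  φ: 87 + 28.987/60 = 87.4831167
  hemisphere S, so the sign is −
  λ: 39.457′ = 0.657617°; total 52.6576167
  W ⇒ negate
Point 2:
  Latitude: degrees = first 2 digits = 42, minutes = 45.6912; 42 + 45.6912/60 = 42.7615200
  hemisphere S, so the sign is −
  Lon: split at 3 digits → 047° and 33.789′; 47 + 33.789/60 = 47.5631500
  E ⇒ keep positive
Point 3:
  Lat: split at 2 digits → 02° and 28.83534′; 2 + 28.83534/60 = 2.4805890
  N ⇒ keep positive
  Lon: degrees = first 3 digits = 125, minutes = 51.0142; 125 + 51.0142/60 = 125.8502367
  W ⇒ negate
Point 4:
  Latitude: 0° + 52/60 + 33.1/3600 = 0 + 0.866667 + 0.009194 = 0.8758611
  N → positive
  λ: 140 + 28/60 + 1.45/3600 = 140.4670694
  E ⇒ keep positive
Point 5:
  φ: 56′ + 49″ = 56.81667′; 88 + 56.81667/60 = 88.9469444
  N ⇒ keep positive
  λ: 71° + 17/60 + 18/3600 = 71 + 0.283333 + 0.005000 = 71.2883333
  W ⇒ negate

1. -87.483117, -52.657617
2. -42.761520, 47.563150
3. 2.480589, -125.850237
4. 0.875861, 140.467069
5. 88.946944, -71.288333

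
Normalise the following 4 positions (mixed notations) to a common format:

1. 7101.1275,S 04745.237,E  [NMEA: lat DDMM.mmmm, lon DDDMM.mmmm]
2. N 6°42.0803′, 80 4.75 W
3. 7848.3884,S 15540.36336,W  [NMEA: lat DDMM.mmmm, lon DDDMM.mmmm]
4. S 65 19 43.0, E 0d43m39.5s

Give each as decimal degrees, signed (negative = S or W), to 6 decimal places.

1. -71.018792, 47.753950
2. 6.701338, -80.079167
3. -78.806473, -155.672723
4. -65.328611, 0.727639

Point 1:
  φ: degrees = first 2 digits = 71, minutes = 1.1275; 71 + 1.1275/60 = 71.0187917
  S → negative
  λ: split at 3 digits → 047° and 45.237′; 47 + 45.237/60 = 47.7539500
  E → positive
Point 2:
  Lat: 6 + 42.0803/60 = 6.7013383
  N → positive
  Longitude: 4.75′ = 0.079167°; total 80.0791667
  W ⇒ negate
Point 3:
  Lat: degrees = first 2 digits = 78, minutes = 48.3884; 78 + 48.3884/60 = 78.8064733
  S ⇒ negate
  λ: degrees = first 3 digits = 155, minutes = 40.36336; 155 + 40.36336/60 = 155.6727227
  W → negative
Point 4:
  Latitude: 65° + 19/60 + 43/3600 = 65 + 0.316667 + 0.011944 = 65.3286111
  S ⇒ negate
  Longitude: 43′ + 39.5″ = 43.65833′; 0 + 43.65833/60 = 0.7276389
  E ⇒ keep positive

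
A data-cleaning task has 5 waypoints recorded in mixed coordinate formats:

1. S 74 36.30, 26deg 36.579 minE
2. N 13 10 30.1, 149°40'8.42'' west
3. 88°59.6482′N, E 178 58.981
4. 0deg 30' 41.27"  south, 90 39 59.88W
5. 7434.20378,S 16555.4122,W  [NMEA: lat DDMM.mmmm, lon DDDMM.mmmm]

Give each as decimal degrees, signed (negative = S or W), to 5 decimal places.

1. -74.60500, 26.60965
2. 13.17503, -149.66901
3. 88.99414, 178.98302
4. -0.51146, -90.66663
5. -74.57006, -165.92354

Point 1:
  Latitude: 36.3′ = 0.605000°; total 74.605000
  S ⇒ negate
  Longitude: 36.579′ = 0.609650°; total 26.609650
  E → positive
Point 2:
  Lat: 13° + 10/60 + 30.1/3600 = 13 + 0.166667 + 0.008361 = 13.175028
  N → positive
  λ: 149° + 40/60 + 8.42/3600 = 149 + 0.666667 + 0.002339 = 149.669006
  hemisphere W, so the sign is −
Point 3:
  Lat: 88 + 59.6482/60 = 88.994137
  N ⇒ keep positive
  Lon: 178 + 58.981/60 = 178.983017
  E ⇒ keep positive
Point 4:
  Latitude: 30′ + 41.27″ = 30.68783′; 0 + 30.68783/60 = 0.511464
  S → negative
  Longitude: 90° + 39/60 + 59.88/3600 = 90 + 0.650000 + 0.016633 = 90.666633
  W → negative
Point 5:
  Lat: degrees = first 2 digits = 74, minutes = 34.20378; 74 + 34.20378/60 = 74.570063
  hemisphere S, so the sign is −
  Lon: split at 3 digits → 165° and 55.4122′; 165 + 55.4122/60 = 165.923537
  hemisphere W, so the sign is −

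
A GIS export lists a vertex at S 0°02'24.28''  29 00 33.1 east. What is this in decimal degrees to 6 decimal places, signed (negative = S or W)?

φ: 2′ + 24.28″ = 2.40467′; 0 + 2.40467/60 = 0.0400778
hemisphere S, so the sign is −
Longitude: 29 + 0/60 + 33.1/3600 = 29.0091944
E → positive

-0.040078, 29.009194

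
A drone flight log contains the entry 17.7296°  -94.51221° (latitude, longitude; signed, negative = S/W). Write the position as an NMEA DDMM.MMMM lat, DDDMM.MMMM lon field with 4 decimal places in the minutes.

1743.7760,N / 09430.7326,W

Lat: minutes = (17.729600 − 17) × 60 = 43.776000
Longitude is negative → W; |value| = 94.512210
Longitude: minutes = (94.512210 − 94) × 60 = 30.732600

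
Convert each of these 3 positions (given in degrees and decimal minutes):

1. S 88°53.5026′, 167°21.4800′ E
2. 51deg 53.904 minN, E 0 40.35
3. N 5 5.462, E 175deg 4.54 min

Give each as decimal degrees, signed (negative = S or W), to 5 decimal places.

Point 1:
  φ: 53.5026′ = 0.891710°; total 88.891710
  hemisphere S, so the sign is −
  λ: 21.48′ = 0.358000°; total 167.358000
  E → positive
Point 2:
  φ: 51 + 53.904/60 = 51.898400
  N ⇒ keep positive
  Lon: 40.35′ = 0.672500°; total 0.672500
  E ⇒ keep positive
Point 3:
  Lat: 5.462′ = 0.091033°; total 5.091033
  N → positive
  λ: 175 + 4.54/60 = 175.075667
  E ⇒ keep positive

1. -88.89171, 167.35800
2. 51.89840, 0.67250
3. 5.09103, 175.07567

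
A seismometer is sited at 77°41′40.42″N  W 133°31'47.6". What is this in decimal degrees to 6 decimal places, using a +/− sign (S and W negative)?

77.694561, -133.529889

Latitude: 41′ + 40.42″ = 41.67367′; 77 + 41.67367/60 = 77.6945611
N → positive
Longitude: 133 + 31/60 + 47.6/3600 = 133.5298889
hemisphere W, so the sign is −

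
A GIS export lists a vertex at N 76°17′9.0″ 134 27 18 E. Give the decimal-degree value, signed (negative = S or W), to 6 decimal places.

76.285833, 134.455000

Latitude: 76 + 17/60 + 9/3600 = 76.2858333
N → positive
Longitude: 134 + 27/60 + 18/3600 = 134.4550000
E ⇒ keep positive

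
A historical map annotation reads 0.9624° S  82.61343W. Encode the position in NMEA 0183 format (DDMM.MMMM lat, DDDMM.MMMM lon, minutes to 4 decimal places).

0057.7440,S / 08236.8058,W

Lat: 0° + 0.962400 × 60 = 0° 57.744000′
λ: minutes = (82.613430 − 82) × 60 = 36.805800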